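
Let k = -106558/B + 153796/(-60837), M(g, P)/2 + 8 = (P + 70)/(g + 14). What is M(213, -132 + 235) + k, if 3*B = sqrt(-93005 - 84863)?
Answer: -234822074/13809999 + 159837*I*sqrt(44467)/44467 ≈ -17.004 + 757.98*I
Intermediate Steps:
B = 2*I*sqrt(44467)/3 (B = sqrt(-93005 - 84863)/3 = sqrt(-177868)/3 = (2*I*sqrt(44467))/3 = 2*I*sqrt(44467)/3 ≈ 140.58*I)
M(g, P) = -16 + 2*(70 + P)/(14 + g) (M(g, P) = -16 + 2*((P + 70)/(g + 14)) = -16 + 2*((70 + P)/(14 + g)) = -16 + 2*(70 + P)/(14 + g))
k = -153796/60837 + 159837*I*sqrt(44467)/44467 (k = -106558*(-3*I*sqrt(44467)/88934) + 153796/(-60837) = -(-159837)*I*sqrt(44467)/44467 + 153796*(-1/60837) = 159837*I*sqrt(44467)/44467 - 153796/60837 = -153796/60837 + 159837*I*sqrt(44467)/44467 ≈ -2.528 + 757.98*I)
M(213, -132 + 235) + k = 2*(-42 + (-132 + 235) - 8*213)/(14 + 213) + (-153796/60837 + 159837*I*sqrt(44467)/44467) = 2*(-42 + 103 - 1704)/227 + (-153796/60837 + 159837*I*sqrt(44467)/44467) = 2*(1/227)*(-1643) + (-153796/60837 + 159837*I*sqrt(44467)/44467) = -3286/227 + (-153796/60837 + 159837*I*sqrt(44467)/44467) = -234822074/13809999 + 159837*I*sqrt(44467)/44467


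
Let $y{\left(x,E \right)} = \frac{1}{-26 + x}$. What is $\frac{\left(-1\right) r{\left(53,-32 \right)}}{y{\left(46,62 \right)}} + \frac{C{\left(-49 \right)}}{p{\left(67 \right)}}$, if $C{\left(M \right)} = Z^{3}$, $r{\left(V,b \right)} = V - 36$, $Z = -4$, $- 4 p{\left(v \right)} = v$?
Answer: $- \frac{22524}{67} \approx -336.18$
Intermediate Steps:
$p{\left(v \right)} = - \frac{v}{4}$
$r{\left(V,b \right)} = -36 + V$
$C{\left(M \right)} = -64$ ($C{\left(M \right)} = \left(-4\right)^{3} = -64$)
$\frac{\left(-1\right) r{\left(53,-32 \right)}}{y{\left(46,62 \right)}} + \frac{C{\left(-49 \right)}}{p{\left(67 \right)}} = \frac{\left(-1\right) \left(-36 + 53\right)}{\frac{1}{-26 + 46}} - \frac{64}{\left(- \frac{1}{4}\right) 67} = \frac{\left(-1\right) 17}{\frac{1}{20}} - \frac{64}{- \frac{67}{4}} = - 17 \frac{1}{\frac{1}{20}} - - \frac{256}{67} = \left(-17\right) 20 + \frac{256}{67} = -340 + \frac{256}{67} = - \frac{22524}{67}$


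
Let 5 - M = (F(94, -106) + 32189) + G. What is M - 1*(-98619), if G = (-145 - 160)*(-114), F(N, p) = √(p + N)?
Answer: 31665 - 2*I*√3 ≈ 31665.0 - 3.4641*I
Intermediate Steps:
F(N, p) = √(N + p)
G = 34770 (G = -305*(-114) = 34770)
M = -66954 - 2*I*√3 (M = 5 - ((√(94 - 106) + 32189) + 34770) = 5 - ((√(-12) + 32189) + 34770) = 5 - ((2*I*√3 + 32189) + 34770) = 5 - ((32189 + 2*I*√3) + 34770) = 5 - (66959 + 2*I*√3) = 5 + (-66959 - 2*I*√3) = -66954 - 2*I*√3 ≈ -66954.0 - 3.4641*I)
M - 1*(-98619) = (-66954 - 2*I*√3) - 1*(-98619) = (-66954 - 2*I*√3) + 98619 = 31665 - 2*I*√3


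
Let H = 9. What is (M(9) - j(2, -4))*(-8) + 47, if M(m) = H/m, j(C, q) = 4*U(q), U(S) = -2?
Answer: -25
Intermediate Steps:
j(C, q) = -8 (j(C, q) = 4*(-2) = -8)
M(m) = 9/m
(M(9) - j(2, -4))*(-8) + 47 = (9/9 - 1*(-8))*(-8) + 47 = (9*(⅑) + 8)*(-8) + 47 = (1 + 8)*(-8) + 47 = 9*(-8) + 47 = -72 + 47 = -25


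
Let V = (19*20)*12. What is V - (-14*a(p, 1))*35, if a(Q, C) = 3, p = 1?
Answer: 6030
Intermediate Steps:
V = 4560 (V = 380*12 = 4560)
V - (-14*a(p, 1))*35 = 4560 - (-14*3)*35 = 4560 - (-42)*35 = 4560 - 1*(-1470) = 4560 + 1470 = 6030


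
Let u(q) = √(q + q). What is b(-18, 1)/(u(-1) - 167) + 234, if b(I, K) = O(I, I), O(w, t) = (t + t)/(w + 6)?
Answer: 2175331/9297 - I*√2/9297 ≈ 233.98 - 0.00015212*I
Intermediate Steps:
u(q) = √2*√q (u(q) = √(2*q) = √2*√q)
O(w, t) = 2*t/(6 + w) (O(w, t) = (2*t)/(6 + w) = 2*t/(6 + w))
b(I, K) = 2*I/(6 + I)
b(-18, 1)/(u(-1) - 167) + 234 = (2*(-18)/(6 - 18))/(√2*√(-1) - 167) + 234 = (2*(-18)/(-12))/(√2*I - 167) + 234 = (2*(-18)*(-1/12))/(I*√2 - 167) + 234 = 3/(-167 + I*√2) + 234 = 234 + 3/(-167 + I*√2)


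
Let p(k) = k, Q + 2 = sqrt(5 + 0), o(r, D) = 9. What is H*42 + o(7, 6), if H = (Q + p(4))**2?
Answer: 387 + 168*sqrt(5) ≈ 762.66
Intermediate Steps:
Q = -2 + sqrt(5) (Q = -2 + sqrt(5 + 0) = -2 + sqrt(5) ≈ 0.23607)
H = (2 + sqrt(5))**2 (H = ((-2 + sqrt(5)) + 4)**2 = (2 + sqrt(5))**2 ≈ 17.944)
H*42 + o(7, 6) = (9 + 4*sqrt(5))*42 + 9 = (378 + 168*sqrt(5)) + 9 = 387 + 168*sqrt(5)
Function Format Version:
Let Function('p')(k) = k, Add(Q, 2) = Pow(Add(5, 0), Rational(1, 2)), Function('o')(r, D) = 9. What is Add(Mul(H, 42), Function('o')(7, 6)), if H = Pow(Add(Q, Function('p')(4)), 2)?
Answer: Add(387, Mul(168, Pow(5, Rational(1, 2)))) ≈ 762.66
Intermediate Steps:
Q = Add(-2, Pow(5, Rational(1, 2))) (Q = Add(-2, Pow(Add(5, 0), Rational(1, 2))) = Add(-2, Pow(5, Rational(1, 2))) ≈ 0.23607)
H = Pow(Add(2, Pow(5, Rational(1, 2))), 2) (H = Pow(Add(Add(-2, Pow(5, Rational(1, 2))), 4), 2) = Pow(Add(2, Pow(5, Rational(1, 2))), 2) ≈ 17.944)
Add(Mul(H, 42), Function('o')(7, 6)) = Add(Mul(Add(9, Mul(4, Pow(5, Rational(1, 2)))), 42), 9) = Add(Add(378, Mul(168, Pow(5, Rational(1, 2)))), 9) = Add(387, Mul(168, Pow(5, Rational(1, 2))))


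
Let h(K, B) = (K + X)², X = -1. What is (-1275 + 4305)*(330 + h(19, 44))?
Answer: 1981620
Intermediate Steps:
h(K, B) = (-1 + K)² (h(K, B) = (K - 1)² = (-1 + K)²)
(-1275 + 4305)*(330 + h(19, 44)) = (-1275 + 4305)*(330 + (-1 + 19)²) = 3030*(330 + 18²) = 3030*(330 + 324) = 3030*654 = 1981620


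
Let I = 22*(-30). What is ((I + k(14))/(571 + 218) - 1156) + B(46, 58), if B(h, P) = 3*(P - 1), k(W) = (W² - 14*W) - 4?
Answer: -777829/789 ≈ -985.84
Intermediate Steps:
k(W) = -4 + W² - 14*W
I = -660
B(h, P) = -3 + 3*P (B(h, P) = 3*(-1 + P) = -3 + 3*P)
((I + k(14))/(571 + 218) - 1156) + B(46, 58) = ((-660 + (-4 + 14² - 14*14))/(571 + 218) - 1156) + (-3 + 3*58) = ((-660 + (-4 + 196 - 196))/789 - 1156) + (-3 + 174) = ((-660 - 4)*(1/789) - 1156) + 171 = (-664*1/789 - 1156) + 171 = (-664/789 - 1156) + 171 = -912748/789 + 171 = -777829/789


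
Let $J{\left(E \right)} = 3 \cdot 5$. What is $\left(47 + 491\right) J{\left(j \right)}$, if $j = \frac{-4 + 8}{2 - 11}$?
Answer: $8070$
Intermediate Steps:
$j = - \frac{4}{9}$ ($j = \frac{4}{-9} = 4 \left(- \frac{1}{9}\right) = - \frac{4}{9} \approx -0.44444$)
$J{\left(E \right)} = 15$
$\left(47 + 491\right) J{\left(j \right)} = \left(47 + 491\right) 15 = 538 \cdot 15 = 8070$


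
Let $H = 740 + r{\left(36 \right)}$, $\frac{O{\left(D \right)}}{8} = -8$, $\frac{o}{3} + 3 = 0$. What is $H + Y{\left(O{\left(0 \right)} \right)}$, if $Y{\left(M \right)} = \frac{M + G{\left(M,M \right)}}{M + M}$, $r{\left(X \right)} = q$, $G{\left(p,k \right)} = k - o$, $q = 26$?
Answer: $\frac{98167}{128} \approx 766.93$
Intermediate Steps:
$o = -9$ ($o = -9 + 3 \cdot 0 = -9 + 0 = -9$)
$O{\left(D \right)} = -64$ ($O{\left(D \right)} = 8 \left(-8\right) = -64$)
$G{\left(p,k \right)} = 9 + k$ ($G{\left(p,k \right)} = k - -9 = k + 9 = 9 + k$)
$r{\left(X \right)} = 26$
$Y{\left(M \right)} = \frac{9 + 2 M}{2 M}$ ($Y{\left(M \right)} = \frac{M + \left(9 + M\right)}{M + M} = \frac{9 + 2 M}{2 M}$)
$H = 766$ ($H = 740 + 26 = 766$)
$H + Y{\left(O{\left(0 \right)} \right)} = 766 + \frac{\frac{9}{2} - 64}{-64} = 766 - - \frac{119}{128} = 766 + \frac{119}{128} = \frac{98167}{128}$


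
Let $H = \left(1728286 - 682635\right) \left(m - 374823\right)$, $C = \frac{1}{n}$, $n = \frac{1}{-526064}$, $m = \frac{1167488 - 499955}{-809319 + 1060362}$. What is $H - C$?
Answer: $- \frac{32797156110238168}{83681} \approx -3.9193 \cdot 10^{11}$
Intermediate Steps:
$m = \frac{222511}{83681}$ ($m = \frac{667533}{251043} = 667533 \cdot \frac{1}{251043} = \frac{222511}{83681} \approx 2.659$)
$n = - \frac{1}{526064} \approx -1.9009 \cdot 10^{-6}$
$C = -526064$ ($C = \frac{1}{- \frac{1}{526064}} = -526064$)
$H = - \frac{32797200131799752}{83681}$ ($H = \left(1728286 - 682635\right) \left(\frac{222511}{83681} - 374823\right) = 1045651 \left(- \frac{31365340952}{83681}\right) = - \frac{32797200131799752}{83681} \approx -3.9193 \cdot 10^{11}$)
$H - C = - \frac{32797200131799752}{83681} - -526064 = - \frac{32797200131799752}{83681} + 526064 = - \frac{32797156110238168}{83681}$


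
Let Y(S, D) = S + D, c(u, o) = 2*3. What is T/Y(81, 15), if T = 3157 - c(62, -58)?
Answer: 3151/96 ≈ 32.823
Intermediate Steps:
c(u, o) = 6
Y(S, D) = D + S
T = 3151 (T = 3157 - 1*6 = 3157 - 6 = 3151)
T/Y(81, 15) = 3151/(15 + 81) = 3151/96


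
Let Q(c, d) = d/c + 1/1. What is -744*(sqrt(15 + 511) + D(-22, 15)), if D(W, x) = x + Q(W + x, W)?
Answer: -99696/7 - 744*sqrt(526) ≈ -31306.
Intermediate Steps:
Q(c, d) = 1 + d/c (Q(c, d) = d/c + 1*1 = d/c + 1 = 1 + d/c)
D(W, x) = x + (x + 2*W)/(W + x) (D(W, x) = x + ((W + x) + W)/(W + x) = x + (x + 2*W)/(W + x))
-744*(sqrt(15 + 511) + D(-22, 15)) = -744*(sqrt(15 + 511) + (15 + 2*(-22) + 15*(-22 + 15))/(-22 + 15)) = -744*(sqrt(526) + (15 - 44 + 15*(-7))/(-7)) = -744*(sqrt(526) - (15 - 44 - 105)/7) = -744*(sqrt(526) - 1/7*(-134)) = -744*(sqrt(526) + 134/7) = -744*(134/7 + sqrt(526)) = -99696/7 - 744*sqrt(526)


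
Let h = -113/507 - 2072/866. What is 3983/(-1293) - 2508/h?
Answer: 709617823241/742416033 ≈ 955.82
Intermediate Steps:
h = -574181/219531 (h = -113*1/507 - 2072*1/866 = -113/507 - 1036/433 = -574181/219531 ≈ -2.6155)
3983/(-1293) - 2508/h = 3983/(-1293) - 2508/(-574181/219531) = 3983*(-1/1293) - 2508*(-219531/574181) = -3983/1293 + 550583748/574181 = 709617823241/742416033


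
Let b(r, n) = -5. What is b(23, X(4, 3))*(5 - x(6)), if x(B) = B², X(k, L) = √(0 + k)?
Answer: 155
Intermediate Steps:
X(k, L) = √k
b(23, X(4, 3))*(5 - x(6)) = -5*(5 - 1*6²) = -5*(5 - 1*36) = -5*(5 - 36) = -5*(-31) = 155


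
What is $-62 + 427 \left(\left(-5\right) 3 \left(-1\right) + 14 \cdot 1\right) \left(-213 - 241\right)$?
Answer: $-5621944$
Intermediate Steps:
$-62 + 427 \left(\left(-5\right) 3 \left(-1\right) + 14 \cdot 1\right) \left(-213 - 241\right) = -62 + 427 \left(\left(-15\right) \left(-1\right) + 14\right) \left(-454\right) = -62 + 427 \left(15 + 14\right) \left(-454\right) = -62 + 427 \cdot 29 \left(-454\right) = -62 + 427 \left(-13166\right) = -62 - 5621882 = -5621944$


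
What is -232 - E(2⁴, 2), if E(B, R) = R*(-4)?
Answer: -224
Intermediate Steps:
E(B, R) = -4*R
-232 - E(2⁴, 2) = -232 - (-4)*2 = -232 - 1*(-8) = -232 + 8 = -224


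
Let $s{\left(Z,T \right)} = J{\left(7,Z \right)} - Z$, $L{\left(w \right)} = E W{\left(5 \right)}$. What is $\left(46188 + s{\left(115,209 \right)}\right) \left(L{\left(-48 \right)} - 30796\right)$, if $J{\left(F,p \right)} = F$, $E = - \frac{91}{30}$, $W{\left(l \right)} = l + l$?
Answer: $-1420477440$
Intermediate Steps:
$W{\left(l \right)} = 2 l$
$E = - \frac{91}{30}$ ($E = \left(-91\right) \frac{1}{30} = - \frac{91}{30} \approx -3.0333$)
$L{\left(w \right)} = - \frac{91}{3}$ ($L{\left(w \right)} = - \frac{91 \cdot 2 \cdot 5}{30} = \left(- \frac{91}{30}\right) 10 = - \frac{91}{3}$)
$s{\left(Z,T \right)} = 7 - Z$
$\left(46188 + s{\left(115,209 \right)}\right) \left(L{\left(-48 \right)} - 30796\right) = \left(46188 + \left(7 - 115\right)\right) \left(- \frac{91}{3} - 30796\right) = \left(46188 + \left(7 - 115\right)\right) \left(- \frac{92479}{3}\right) = \left(46188 - 108\right) \left(- \frac{92479}{3}\right) = 46080 \left(- \frac{92479}{3}\right) = -1420477440$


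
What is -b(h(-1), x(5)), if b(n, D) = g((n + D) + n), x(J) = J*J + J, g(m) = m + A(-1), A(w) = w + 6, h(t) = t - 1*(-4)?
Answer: -41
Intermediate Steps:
h(t) = 4 + t (h(t) = t + 4 = 4 + t)
A(w) = 6 + w
g(m) = 5 + m (g(m) = m + (6 - 1) = m + 5 = 5 + m)
x(J) = J + J² (x(J) = J² + J = J + J²)
b(n, D) = 5 + D + 2*n (b(n, D) = 5 + ((n + D) + n) = 5 + ((D + n) + n) = 5 + (D + 2*n) = 5 + D + 2*n)
-b(h(-1), x(5)) = -(5 + 5*(1 + 5) + 2*(4 - 1)) = -(5 + 5*6 + 2*3) = -(5 + 30 + 6) = -1*41 = -41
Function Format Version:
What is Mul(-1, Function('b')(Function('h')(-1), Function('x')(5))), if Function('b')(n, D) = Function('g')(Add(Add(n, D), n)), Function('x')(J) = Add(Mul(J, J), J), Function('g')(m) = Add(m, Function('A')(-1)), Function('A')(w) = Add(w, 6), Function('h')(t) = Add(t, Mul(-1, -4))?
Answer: -41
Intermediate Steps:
Function('h')(t) = Add(4, t) (Function('h')(t) = Add(t, 4) = Add(4, t))
Function('A')(w) = Add(6, w)
Function('g')(m) = Add(5, m) (Function('g')(m) = Add(m, Add(6, -1)) = Add(m, 5) = Add(5, m))
Function('x')(J) = Add(J, Pow(J, 2)) (Function('x')(J) = Add(Pow(J, 2), J) = Add(J, Pow(J, 2)))
Function('b')(n, D) = Add(5, D, Mul(2, n)) (Function('b')(n, D) = Add(5, Add(Add(n, D), n)) = Add(5, Add(Add(D, n), n)) = Add(5, Add(D, Mul(2, n))) = Add(5, D, Mul(2, n)))
Mul(-1, Function('b')(Function('h')(-1), Function('x')(5))) = Mul(-1, Add(5, Mul(5, Add(1, 5)), Mul(2, Add(4, -1)))) = Mul(-1, Add(5, Mul(5, 6), Mul(2, 3))) = Mul(-1, Add(5, 30, 6)) = Mul(-1, 41) = -41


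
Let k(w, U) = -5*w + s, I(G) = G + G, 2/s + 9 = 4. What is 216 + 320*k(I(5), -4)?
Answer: -15912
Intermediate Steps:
s = -⅖ (s = 2/(-9 + 4) = 2/(-5) = 2*(-⅕) = -⅖ ≈ -0.40000)
I(G) = 2*G
k(w, U) = -⅖ - 5*w (k(w, U) = -5*w - ⅖ = -⅖ - 5*w)
216 + 320*k(I(5), -4) = 216 + 320*(-⅖ - 10*5) = 216 + 320*(-⅖ - 5*10) = 216 + 320*(-⅖ - 50) = 216 + 320*(-252/5) = 216 - 16128 = -15912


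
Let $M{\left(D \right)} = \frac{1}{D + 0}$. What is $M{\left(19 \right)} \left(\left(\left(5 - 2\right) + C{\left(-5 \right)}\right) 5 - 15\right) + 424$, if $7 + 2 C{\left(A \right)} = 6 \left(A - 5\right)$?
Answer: $\frac{15777}{38} \approx 415.18$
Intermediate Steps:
$C{\left(A \right)} = - \frac{37}{2} + 3 A$ ($C{\left(A \right)} = - \frac{7}{2} + \frac{6 \left(A - 5\right)}{2} = - \frac{7}{2} + \frac{6 \left(-5 + A\right)}{2} = - \frac{7}{2} + \frac{-30 + 6 A}{2} = - \frac{7}{2} + \left(-15 + 3 A\right) = - \frac{37}{2} + 3 A$)
$M{\left(D \right)} = \frac{1}{D}$
$M{\left(19 \right)} \left(\left(\left(5 - 2\right) + C{\left(-5 \right)}\right) 5 - 15\right) + 424 = \frac{\left(\left(5 - 2\right) + \left(- \frac{37}{2} + 3 \left(-5\right)\right)\right) 5 - 15}{19} + 424 = \frac{\left(3 - \frac{67}{2}\right) 5 - 15}{19} + 424 = \frac{\left(- \frac{61}{2}\right) 5 - 15}{19} + 424 = \frac{- \frac{305}{2} - 15}{19} + 424 = \frac{1}{19} \left(- \frac{335}{2}\right) + 424 = - \frac{335}{38} + 424 = \frac{15777}{38}$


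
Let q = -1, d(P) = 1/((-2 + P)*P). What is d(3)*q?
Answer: -⅓ ≈ -0.33333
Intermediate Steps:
d(P) = 1/(P*(-2 + P))
d(3)*q = (1/(3*(-2 + 3)))*(-1) = ((⅓)/1)*(-1) = ((⅓)*1)*(-1) = (⅓)*(-1) = -⅓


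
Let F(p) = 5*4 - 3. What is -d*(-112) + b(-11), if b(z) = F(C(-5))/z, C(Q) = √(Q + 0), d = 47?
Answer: 57887/11 ≈ 5262.5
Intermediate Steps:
C(Q) = √Q
F(p) = 17 (F(p) = 20 - 3 = 17)
b(z) = 17/z
-d*(-112) + b(-11) = -1*47*(-112) + 17/(-11) = -47*(-112) + 17*(-1/11) = 5264 - 17/11 = 57887/11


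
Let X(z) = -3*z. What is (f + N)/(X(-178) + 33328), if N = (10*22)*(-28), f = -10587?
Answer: -16747/33862 ≈ -0.49457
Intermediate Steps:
N = -6160 (N = 220*(-28) = -6160)
(f + N)/(X(-178) + 33328) = (-10587 - 6160)/(-3*(-178) + 33328) = -16747/(534 + 33328) = -16747/33862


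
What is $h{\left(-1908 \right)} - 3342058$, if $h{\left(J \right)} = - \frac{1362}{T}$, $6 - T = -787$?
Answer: $- \frac{2650253356}{793} \approx -3.3421 \cdot 10^{6}$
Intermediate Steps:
$T = 793$ ($T = 6 - -787 = 6 + 787 = 793$)
$h{\left(J \right)} = - \frac{1362}{793}$
$h{\left(-1908 \right)} - 3342058 = - \frac{1362}{793} - 3342058 = - \frac{2650253356}{793}$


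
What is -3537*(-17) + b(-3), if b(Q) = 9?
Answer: 60138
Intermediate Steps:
-3537*(-17) + b(-3) = -3537*(-17) + 9 = -393*(-153) + 9 = 60129 + 9 = 60138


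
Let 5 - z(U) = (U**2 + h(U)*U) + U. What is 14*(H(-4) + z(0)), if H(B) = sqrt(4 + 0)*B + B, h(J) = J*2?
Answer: -98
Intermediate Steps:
h(J) = 2*J
z(U) = 5 - U - 3*U**2 (z(U) = 5 - ((U**2 + (2*U)*U) + U) = 5 - ((U**2 + 2*U**2) + U) = 5 - (3*U**2 + U) = 5 - (U + 3*U**2) = 5 + (-U - 3*U**2) = 5 - U - 3*U**2)
H(B) = 3*B (H(B) = sqrt(4)*B + B = 2*B + B = 3*B)
14*(H(-4) + z(0)) = 14*(3*(-4) + (5 - 1*0 - 3*0**2)) = 14*(-12 + (5 + 0 - 3*0)) = 14*(-12 + (5 + 0 + 0)) = 14*(-12 + 5) = 14*(-7) = -98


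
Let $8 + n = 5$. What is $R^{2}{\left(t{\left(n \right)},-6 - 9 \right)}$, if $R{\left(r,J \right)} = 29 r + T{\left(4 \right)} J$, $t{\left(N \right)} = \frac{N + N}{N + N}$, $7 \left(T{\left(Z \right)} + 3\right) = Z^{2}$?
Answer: $\frac{77284}{49} \approx 1577.2$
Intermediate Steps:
$n = -3$ ($n = -8 + 5 = -3$)
$T{\left(Z \right)} = -3 + \frac{Z^{2}}{7}$
$t{\left(N \right)} = 1$ ($t{\left(N \right)} = \frac{2 N}{2 N} = 2 N \frac{1}{2 N} = 1$)
$R{\left(r,J \right)} = 29 r - \frac{5 J}{7}$ ($R{\left(r,J \right)} = 29 r + \left(-3 + \frac{4^{2}}{7}\right) J = 29 r + \left(-3 + \frac{1}{7} \cdot 16\right) J = 29 r + \left(-3 + \frac{16}{7}\right) J = 29 r - \frac{5 J}{7}$)
$R^{2}{\left(t{\left(n \right)},-6 - 9 \right)} = \left(29 \cdot 1 - \frac{5 \left(-6 - 9\right)}{7}\right)^{2} = \left(29 - - \frac{75}{7}\right)^{2} = \left(29 + \frac{75}{7}\right)^{2} = \left(\frac{278}{7}\right)^{2} = \frac{77284}{49}$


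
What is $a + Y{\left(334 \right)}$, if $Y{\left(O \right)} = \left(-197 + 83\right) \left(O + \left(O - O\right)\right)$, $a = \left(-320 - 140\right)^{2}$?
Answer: $173524$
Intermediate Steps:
$a = 211600$ ($a = \left(-460\right)^{2} = 211600$)
$Y{\left(O \right)} = - 114 O$ ($Y{\left(O \right)} = - 114 \left(O + 0\right) = - 114 O$)
$a + Y{\left(334 \right)} = 211600 - 38076 = 173524$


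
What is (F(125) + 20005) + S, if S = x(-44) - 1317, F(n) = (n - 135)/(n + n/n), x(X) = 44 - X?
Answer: 1182883/63 ≈ 18776.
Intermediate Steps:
F(n) = (-135 + n)/(1 + n) (F(n) = (-135 + n)/(n + 1) = (-135 + n)/(1 + n))
S = -1229 (S = (44 - 1*(-44)) - 1317 = (44 + 44) - 1317 = 88 - 1317 = -1229)
(F(125) + 20005) + S = ((-135 + 125)/(1 + 125) + 20005) - 1229 = (-10/126 + 20005) - 1229 = ((1/126)*(-10) + 20005) - 1229 = (-5/63 + 20005) - 1229 = 1260310/63 - 1229 = 1182883/63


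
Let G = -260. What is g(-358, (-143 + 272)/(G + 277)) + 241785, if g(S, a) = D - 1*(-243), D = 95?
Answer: 242123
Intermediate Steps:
g(S, a) = 338 (g(S, a) = 95 - 1*(-243) = 95 + 243 = 338)
g(-358, (-143 + 272)/(G + 277)) + 241785 = 338 + 241785 = 242123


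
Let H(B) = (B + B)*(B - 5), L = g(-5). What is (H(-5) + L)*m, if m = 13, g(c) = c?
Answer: 1235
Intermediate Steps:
L = -5
H(B) = 2*B*(-5 + B) (H(B) = (2*B)*(-5 + B) = 2*B*(-5 + B))
(H(-5) + L)*m = (2*(-5)*(-5 - 5) - 5)*13 = (2*(-5)*(-10) - 5)*13 = (100 - 5)*13 = 95*13 = 1235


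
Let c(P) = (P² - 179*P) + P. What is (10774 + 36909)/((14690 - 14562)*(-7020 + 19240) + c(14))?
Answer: 47683/1561864 ≈ 0.030530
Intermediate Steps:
c(P) = P² - 178*P
(10774 + 36909)/((14690 - 14562)*(-7020 + 19240) + c(14)) = (10774 + 36909)/((14690 - 14562)*(-7020 + 19240) + 14*(-178 + 14)) = 47683/(128*12220 + 14*(-164)) = 47683/(1564160 - 2296) = 47683/1561864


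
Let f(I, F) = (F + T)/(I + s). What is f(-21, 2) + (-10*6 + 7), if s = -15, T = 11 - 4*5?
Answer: -1901/36 ≈ -52.806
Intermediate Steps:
T = -9 (T = 11 - 20 = -9)
f(I, F) = (-9 + F)/(-15 + I) (f(I, F) = (F - 9)/(I - 15) = (-9 + F)/(-15 + I))
f(-21, 2) + (-10*6 + 7) = (-9 + 2)/(-15 - 21) + (-10*6 + 7) = -7/(-36) + (-60 + 7) = -1/36*(-7) - 53 = 7/36 - 53 = -1901/36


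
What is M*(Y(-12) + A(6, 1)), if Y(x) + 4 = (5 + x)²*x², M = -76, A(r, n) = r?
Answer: -536408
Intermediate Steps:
Y(x) = -4 + x²*(5 + x)² (Y(x) = -4 + (5 + x)²*x² = -4 + x²*(5 + x)²)
M*(Y(-12) + A(6, 1)) = -76*((-4 + (-12)²*(5 - 12)²) + 6) = -76*((-4 + 144*(-7)²) + 6) = -76*((-4 + 144*49) + 6) = -76*((-4 + 7056) + 6) = -76*(7052 + 6) = -76*7058 = -536408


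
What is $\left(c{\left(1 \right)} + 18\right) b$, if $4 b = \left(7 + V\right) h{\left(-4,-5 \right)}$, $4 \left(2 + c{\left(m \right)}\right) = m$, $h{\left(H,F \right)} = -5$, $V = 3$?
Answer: $- \frac{1625}{8} \approx -203.13$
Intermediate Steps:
$c{\left(m \right)} = -2 + \frac{m}{4}$
$b = - \frac{25}{2}$ ($b = \frac{\left(7 + 3\right) \left(-5\right)}{4} = \frac{10 \left(-5\right)}{4} = \frac{1}{4} \left(-50\right) = - \frac{25}{2} \approx -12.5$)
$\left(c{\left(1 \right)} + 18\right) b = \left(\left(-2 + \frac{1}{4} \cdot 1\right) + 18\right) \left(- \frac{25}{2}\right) = \left(\left(-2 + \frac{1}{4}\right) + 18\right) \left(- \frac{25}{2}\right) = \left(- \frac{7}{4} + 18\right) \left(- \frac{25}{2}\right) = \frac{65}{4} \left(- \frac{25}{2}\right) = - \frac{1625}{8}$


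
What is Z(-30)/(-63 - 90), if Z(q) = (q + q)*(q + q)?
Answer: -400/17 ≈ -23.529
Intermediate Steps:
Z(q) = 4*q**2 (Z(q) = (2*q)*(2*q) = 4*q**2)
Z(-30)/(-63 - 90) = (4*(-30)**2)/(-63 - 90) = (4*900)/(-153) = 3600*(-1/153) = -400/17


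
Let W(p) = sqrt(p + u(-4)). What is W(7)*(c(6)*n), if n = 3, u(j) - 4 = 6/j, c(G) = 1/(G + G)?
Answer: sqrt(38)/8 ≈ 0.77055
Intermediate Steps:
c(G) = 1/(2*G)
u(j) = 4 + 6/j
W(p) = sqrt(5/2 + p) (W(p) = sqrt(p + (4 + 6/(-4))) = sqrt(p + (4 + 6*(-1/4))) = sqrt(p + (4 - 3/2)) = sqrt(p + 5/2) = sqrt(5/2 + p))
W(7)*(c(6)*n) = (sqrt(10 + 4*7)/2)*(((1/2)/6)*3) = (sqrt(10 + 28)/2)*(((1/2)*(1/6))*3) = (sqrt(38)/2)*((1/12)*3) = (sqrt(38)/2)*(1/4) = sqrt(38)/8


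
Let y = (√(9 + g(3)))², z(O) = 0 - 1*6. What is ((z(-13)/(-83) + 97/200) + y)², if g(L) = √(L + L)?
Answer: 26823499801/275560000 + 158651*√6/8300 ≈ 144.16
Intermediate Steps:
g(L) = √2*√L (g(L) = √(2*L) = √2*√L)
z(O) = -6 (z(O) = 0 - 6 = -6)
y = 9 + √6 (y = (√(9 + √2*√3))² = (√(9 + √6))² = 9 + √6 ≈ 11.449)
((z(-13)/(-83) + 97/200) + y)² = ((-6/(-83) + 97/200) + (9 + √6))² = ((-6*(-1/83) + 97*(1/200)) + (9 + √6))² = ((6/83 + 97/200) + (9 + √6))² = (9251/16600 + (9 + √6))² = (158651/16600 + √6)²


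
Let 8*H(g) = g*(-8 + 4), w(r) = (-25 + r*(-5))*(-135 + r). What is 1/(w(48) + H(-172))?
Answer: 1/23141 ≈ 4.3213e-5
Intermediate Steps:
w(r) = (-135 + r)*(-25 - 5*r) (w(r) = (-25 - 5*r)*(-135 + r) = (-135 + r)*(-25 - 5*r))
H(g) = -g/2 (H(g) = (g*(-8 + 4))/8 = (g*(-4))/8 = (-4*g)/8 = -g/2)
1/(w(48) + H(-172)) = 1/((3375 - 5*48² + 650*48) - ½*(-172)) = 1/((3375 - 5*2304 + 31200) + 86) = 1/((3375 - 11520 + 31200) + 86) = 1/(23055 + 86) = 1/23141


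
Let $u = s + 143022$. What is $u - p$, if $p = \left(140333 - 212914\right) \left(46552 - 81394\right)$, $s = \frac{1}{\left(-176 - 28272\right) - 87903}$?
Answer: $- \frac{294219587067181}{116351} \approx -2.5287 \cdot 10^{9}$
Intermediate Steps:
$s = - \frac{1}{116351}$ ($s = \frac{1}{\left(-176 - 28272\right) - 87903} = \frac{1}{-28448 - 87903} = \frac{1}{-116351} = - \frac{1}{116351} \approx -8.5947 \cdot 10^{-6}$)
$p = 2528867202$ ($p = \left(-72581\right) \left(-34842\right) = 2528867202$)
$u = \frac{16640752721}{116351}$ ($u = - \frac{1}{116351} + 143022 = \frac{16640752721}{116351} \approx 1.4302 \cdot 10^{5}$)
$u - p = \frac{16640752721}{116351} - 2528867202 = - \frac{294219587067181}{116351}$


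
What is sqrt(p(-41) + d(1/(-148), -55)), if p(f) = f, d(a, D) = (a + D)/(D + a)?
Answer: 2*I*sqrt(10) ≈ 6.3246*I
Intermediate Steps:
d(a, D) = 1 (d(a, D) = (D + a)/(D + a) = 1)
sqrt(p(-41) + d(1/(-148), -55)) = sqrt(-41 + 1) = sqrt(-40) = 2*I*sqrt(10)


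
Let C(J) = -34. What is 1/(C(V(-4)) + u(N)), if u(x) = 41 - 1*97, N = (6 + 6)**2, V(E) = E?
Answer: -1/90 ≈ -0.011111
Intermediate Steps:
N = 144 (N = 12**2 = 144)
u(x) = -56 (u(x) = 41 - 97 = -56)
1/(C(V(-4)) + u(N)) = 1/(-34 - 56) = 1/(-90) = -1/90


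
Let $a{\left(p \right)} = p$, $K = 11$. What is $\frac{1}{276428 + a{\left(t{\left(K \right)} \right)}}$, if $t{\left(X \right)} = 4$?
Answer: $\frac{1}{276432} \approx 3.6175 \cdot 10^{-6}$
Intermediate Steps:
$\frac{1}{276428 + a{\left(t{\left(K \right)} \right)}} = \frac{1}{276428 + 4} = \frac{1}{276432}$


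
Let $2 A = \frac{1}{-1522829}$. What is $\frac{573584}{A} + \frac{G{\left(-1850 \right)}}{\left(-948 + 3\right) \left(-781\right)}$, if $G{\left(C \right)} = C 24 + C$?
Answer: $- \frac{257864169531240898}{147609} \approx -1.7469 \cdot 10^{12}$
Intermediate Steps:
$A = - \frac{1}{3045658}$ ($A = \frac{1}{2 \left(-1522829\right)} = \frac{1}{2} \left(- \frac{1}{1522829}\right) = - \frac{1}{3045658} \approx -3.2834 \cdot 10^{-7}$)
$G{\left(C \right)} = 25 C$ ($G{\left(C \right)} = 24 C + C = 25 C$)
$\frac{573584}{A} + \frac{G{\left(-1850 \right)}}{\left(-948 + 3\right) \left(-781\right)} = \frac{573584}{- \frac{1}{3045658}} + \frac{25 \left(-1850\right)}{\left(-948 + 3\right) \left(-781\right)} = 573584 \left(-3045658\right) - \frac{46250}{\left(-945\right) \left(-781\right)} = -1746940698272 - \frac{46250}{738045} = -1746940698272 - \frac{9250}{147609} = - \frac{257864169531240898}{147609}$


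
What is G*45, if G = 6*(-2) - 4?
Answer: -720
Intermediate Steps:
G = -16 (G = -12 - 4 = -16)
G*45 = -16*45 = -720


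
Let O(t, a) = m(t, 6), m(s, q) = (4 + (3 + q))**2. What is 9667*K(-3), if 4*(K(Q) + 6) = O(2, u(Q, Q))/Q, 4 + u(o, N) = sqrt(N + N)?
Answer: -2329747/12 ≈ -1.9415e+5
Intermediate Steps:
m(s, q) = (7 + q)**2
u(o, N) = -4 + sqrt(2)*sqrt(N) (u(o, N) = -4 + sqrt(N + N) = -4 + sqrt(2*N) = -4 + sqrt(2)*sqrt(N))
O(t, a) = 169 (O(t, a) = (7 + 6)**2 = 13**2 = 169)
K(Q) = -6 + 169/(4*Q) (K(Q) = -6 + (169/Q)/4 = -6 + 169/(4*Q))
9667*K(-3) = 9667*(-6 + (169/4)/(-3)) = 9667*(-6 + (169/4)*(-1/3)) = 9667*(-6 - 169/12) = 9667*(-241/12) = -2329747/12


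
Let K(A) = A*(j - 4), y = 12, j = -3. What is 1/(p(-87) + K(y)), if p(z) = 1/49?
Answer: -49/4115 ≈ -0.011908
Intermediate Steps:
K(A) = -7*A (K(A) = A*(-3 - 4) = A*(-7) = -7*A)
p(z) = 1/49
1/(p(-87) + K(y)) = 1/(1/49 - 7*12) = 1/(1/49 - 84) = 1/(-4115/49) = -49/4115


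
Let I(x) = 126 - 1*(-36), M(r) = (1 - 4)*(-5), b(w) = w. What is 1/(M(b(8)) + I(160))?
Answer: 1/177 ≈ 0.0056497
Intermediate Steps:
M(r) = 15 (M(r) = -3*(-5) = 15)
I(x) = 162 (I(x) = 126 + 36 = 162)
1/(M(b(8)) + I(160)) = 1/(15 + 162) = 1/177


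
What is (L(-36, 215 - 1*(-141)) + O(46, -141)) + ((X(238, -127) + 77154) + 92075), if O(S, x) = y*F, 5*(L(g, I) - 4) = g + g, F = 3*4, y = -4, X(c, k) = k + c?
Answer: 846408/5 ≈ 1.6928e+5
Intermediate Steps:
X(c, k) = c + k
F = 12
L(g, I) = 4 + 2*g/5 (L(g, I) = 4 + (g + g)/5 = 4 + (2*g)/5 = 4 + 2*g/5)
O(S, x) = -48 (O(S, x) = -4*12 = -48)
(L(-36, 215 - 1*(-141)) + O(46, -141)) + ((X(238, -127) + 77154) + 92075) = ((4 + (⅖)*(-36)) - 48) + (((238 - 127) + 77154) + 92075) = ((4 - 72/5) - 48) + ((111 + 77154) + 92075) = (-52/5 - 48) + (77265 + 92075) = -292/5 + 169340 = 846408/5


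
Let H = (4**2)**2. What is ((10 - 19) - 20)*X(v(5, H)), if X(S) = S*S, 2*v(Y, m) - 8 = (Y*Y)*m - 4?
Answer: -297331316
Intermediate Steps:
H = 256 (H = 16**2 = 256)
v(Y, m) = 2 + m*Y**2/2 (v(Y, m) = 4 + ((Y*Y)*m - 4)/2 = 4 + (Y**2*m - 4)/2 = 4 + (m*Y**2 - 4)/2 = 4 + (-4 + m*Y**2)/2 = 4 + (-2 + m*Y**2/2) = 2 + m*Y**2/2)
X(S) = S**2
((10 - 19) - 20)*X(v(5, H)) = ((10 - 19) - 20)*(2 + (1/2)*256*5**2)**2 = (-9 - 20)*(2 + (1/2)*256*25)**2 = -29*(2 + 3200)**2 = -29*3202**2 = -29*10252804 = -297331316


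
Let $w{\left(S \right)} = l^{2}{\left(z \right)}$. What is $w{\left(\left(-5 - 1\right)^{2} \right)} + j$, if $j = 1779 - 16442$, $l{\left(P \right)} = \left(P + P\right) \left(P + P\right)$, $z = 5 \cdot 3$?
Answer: $795337$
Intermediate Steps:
$z = 15$
$l{\left(P \right)} = 4 P^{2}$ ($l{\left(P \right)} = 2 P 2 P = 4 P^{2}$)
$j = -14663$
$w{\left(S \right)} = 810000$ ($w{\left(S \right)} = \left(4 \cdot 15^{2}\right)^{2} = \left(4 \cdot 225\right)^{2} = 900^{2} = 810000$)
$w{\left(\left(-5 - 1\right)^{2} \right)} + j = 810000 - 14663 = 795337$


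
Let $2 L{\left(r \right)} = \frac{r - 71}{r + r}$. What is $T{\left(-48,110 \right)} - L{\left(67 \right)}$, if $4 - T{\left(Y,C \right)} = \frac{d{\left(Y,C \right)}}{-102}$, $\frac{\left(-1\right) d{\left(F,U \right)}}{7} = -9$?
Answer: $\frac{10553}{2278} \approx 4.6326$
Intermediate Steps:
$L{\left(r \right)} = \frac{-71 + r}{4 r}$ ($L{\left(r \right)} = \frac{\left(r - 71\right) \frac{1}{r + r}}{2} = \frac{\left(-71 + r\right) \frac{1}{2 r}}{2} = \frac{\frac{1}{2} \frac{1}{r} \left(-71 + r\right)}{2} = \frac{-71 + r}{4 r}$)
$d{\left(F,U \right)} = 63$ ($d{\left(F,U \right)} = \left(-7\right) \left(-9\right) = 63$)
$T{\left(Y,C \right)} = \frac{157}{34}$ ($T{\left(Y,C \right)} = 4 - \frac{63}{-102} = 4 - 63 \left(- \frac{1}{102}\right) = 4 - - \frac{21}{34} = 4 + \frac{21}{34} = \frac{157}{34}$)
$T{\left(-48,110 \right)} - L{\left(67 \right)} = \frac{157}{34} - \frac{-71 + 67}{4 \cdot 67} = \frac{157}{34} - \frac{1}{4} \cdot \frac{1}{67} \left(-4\right) = \frac{157}{34} - - \frac{1}{67} = \frac{157}{34} + \frac{1}{67} = \frac{10553}{2278}$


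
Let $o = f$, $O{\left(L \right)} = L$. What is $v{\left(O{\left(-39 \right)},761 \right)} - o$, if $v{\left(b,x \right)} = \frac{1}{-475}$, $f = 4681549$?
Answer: $- \frac{2223735776}{475} \approx -4.6816 \cdot 10^{6}$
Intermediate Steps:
$o = 4681549$
$v{\left(b,x \right)} = - \frac{1}{475}$
$v{\left(O{\left(-39 \right)},761 \right)} - o = - \frac{1}{475} - 4681549 = - \frac{2223735776}{475}$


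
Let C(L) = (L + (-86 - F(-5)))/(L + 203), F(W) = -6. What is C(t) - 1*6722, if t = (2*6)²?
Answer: -2332470/347 ≈ -6721.8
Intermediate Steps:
t = 144 (t = 12² = 144)
C(L) = (-80 + L)/(203 + L) (C(L) = (L + (-86 - 1*(-6)))/(L + 203) = (L + (-86 + 6))/(203 + L) = (L - 80)/(203 + L) = (-80 + L)/(203 + L))
C(t) - 1*6722 = (-80 + 144)/(203 + 144) - 1*6722 = 64/347 - 6722 = -2332470/347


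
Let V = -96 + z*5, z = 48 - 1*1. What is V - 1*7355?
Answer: -7216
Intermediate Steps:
z = 47 (z = 48 - 1 = 47)
V = 139 (V = -96 + 47*5 = -96 + 235 = 139)
V - 1*7355 = 139 - 1*7355 = 139 - 7355 = -7216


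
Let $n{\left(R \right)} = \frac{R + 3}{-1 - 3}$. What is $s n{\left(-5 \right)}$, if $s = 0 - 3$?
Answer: $- \frac{3}{2} \approx -1.5$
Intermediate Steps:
$s = -3$
$n{\left(R \right)} = - \frac{3}{4} - \frac{R}{4}$ ($n{\left(R \right)} = \frac{3 + R}{-1 + \left(-3 + 0\right)} = \frac{3 + R}{-1 - 3} = \frac{3 + R}{-4} = \left(3 + R\right) \left(- \frac{1}{4}\right) = - \frac{3}{4} - \frac{R}{4}$)
$s n{\left(-5 \right)} = - 3 \left(- \frac{3}{4} - - \frac{5}{4}\right) = - 3 \left(- \frac{3}{4} + \frac{5}{4}\right) = \left(-3\right) \frac{1}{2} = - \frac{3}{2}$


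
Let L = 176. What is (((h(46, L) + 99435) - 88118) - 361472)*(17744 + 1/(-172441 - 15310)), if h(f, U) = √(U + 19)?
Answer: -1166525185380165/187751 + 3331453743*√195/187751 ≈ -6.2129e+9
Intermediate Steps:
h(f, U) = √(19 + U)
(((h(46, L) + 99435) - 88118) - 361472)*(17744 + 1/(-172441 - 15310)) = (((√(19 + 176) + 99435) - 88118) - 361472)*(17744 + 1/(-172441 - 15310)) = (((√195 + 99435) - 88118) - 361472)*(17744 + 1/(-187751)) = (((99435 + √195) - 88118) - 361472)*(17744 - 1/187751) = ((11317 + √195) - 361472)*(3331453743/187751) = (-350155 + √195)*(3331453743/187751) = -1166525185380165/187751 + 3331453743*√195/187751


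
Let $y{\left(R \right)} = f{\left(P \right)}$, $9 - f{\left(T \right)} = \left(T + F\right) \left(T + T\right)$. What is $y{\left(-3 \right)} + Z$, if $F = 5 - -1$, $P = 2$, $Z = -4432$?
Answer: $-4455$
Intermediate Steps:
$F = 6$ ($F = 5 + 1 = 6$)
$f{\left(T \right)} = 9 - 2 T \left(6 + T\right)$ ($f{\left(T \right)} = 9 - \left(T + 6\right) \left(T + T\right) = 9 - \left(6 + T\right) 2 T = 9 - 2 T \left(6 + T\right)$)
$y{\left(R \right)} = -23$ ($y{\left(R \right)} = 9 - 24 - 2 \cdot 2^{2} = 9 - 24 - 8 = -23$)
$y{\left(-3 \right)} + Z = -23 - 4432 = -4455$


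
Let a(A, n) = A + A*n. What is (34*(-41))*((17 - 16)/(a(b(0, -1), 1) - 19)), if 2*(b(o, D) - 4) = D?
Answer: 697/6 ≈ 116.17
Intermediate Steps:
b(o, D) = 4 + D/2
(34*(-41))*((17 - 16)/(a(b(0, -1), 1) - 19)) = (34*(-41))*((17 - 16)/((4 + (½)*(-1))*(1 + 1) - 19)) = -1394/((4 - ½)*2 - 19) = -1394/((7/2)*2 - 19) = -1394/(7 - 19) = -1394/(-12) = -1394*(-1)/12 = -1394*(-1/12) = 697/6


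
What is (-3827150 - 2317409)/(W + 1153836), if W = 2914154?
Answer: -6144559/4067990 ≈ -1.5105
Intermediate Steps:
(-3827150 - 2317409)/(W + 1153836) = (-3827150 - 2317409)/(2914154 + 1153836) = -6144559/4067990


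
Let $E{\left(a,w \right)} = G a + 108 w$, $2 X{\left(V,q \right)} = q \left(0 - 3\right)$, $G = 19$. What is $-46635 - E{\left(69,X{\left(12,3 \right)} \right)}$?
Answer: $-47460$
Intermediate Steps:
$X{\left(V,q \right)} = - \frac{3 q}{2}$ ($X{\left(V,q \right)} = \frac{q \left(0 - 3\right)}{2} = \frac{q \left(-3\right)}{2} = \frac{\left(-3\right) q}{2} = - \frac{3 q}{2}$)
$E{\left(a,w \right)} = 19 a + 108 w$
$-46635 - E{\left(69,X{\left(12,3 \right)} \right)} = -46635 - \left(19 \cdot 69 + 108 \left(\left(- \frac{3}{2}\right) 3\right)\right) = -46635 - \left(1311 + 108 \left(- \frac{9}{2}\right)\right) = -46635 - \left(1311 - 486\right) = -46635 - 825 = -47460$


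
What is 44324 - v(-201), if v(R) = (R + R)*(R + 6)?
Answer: -34066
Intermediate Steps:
v(R) = 2*R*(6 + R) (v(R) = (2*R)*(6 + R) = 2*R*(6 + R))
44324 - v(-201) = 44324 - 2*(-201)*(6 - 201) = 44324 - 2*(-201)*(-195) = 44324 - 1*78390 = 44324 - 78390 = -34066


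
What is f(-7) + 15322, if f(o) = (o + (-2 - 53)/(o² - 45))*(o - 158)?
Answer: 74983/4 ≈ 18746.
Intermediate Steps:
f(o) = (-158 + o)*(o - 55/(-45 + o²)) (f(o) = (o - 55/(-45 + o²))*(-158 + o) = (-158 + o)*(o - 55/(-45 + o²)))
f(-7) + 15322 = (8690 + (-7)⁴ - 158*(-7)³ - 45*(-7)² + 7055*(-7))/(-45 + (-7)²) + 15322 = (8690 + 2401 - 158*(-343) - 45*49 - 49385)/(-45 + 49) + 15322 = (8690 + 2401 + 54194 - 2205 - 49385)/4 + 15322 = (¼)*13695 + 15322 = 13695/4 + 15322 = 74983/4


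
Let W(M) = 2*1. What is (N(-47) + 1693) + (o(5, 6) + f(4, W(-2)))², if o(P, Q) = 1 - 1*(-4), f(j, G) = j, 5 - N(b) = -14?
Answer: 1793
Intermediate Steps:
W(M) = 2
N(b) = 19 (N(b) = 5 - 1*(-14) = 5 + 14 = 19)
o(P, Q) = 5 (o(P, Q) = 1 + 4 = 5)
(N(-47) + 1693) + (o(5, 6) + f(4, W(-2)))² = (19 + 1693) + (5 + 4)² = 1712 + 9² = 1712 + 81 = 1793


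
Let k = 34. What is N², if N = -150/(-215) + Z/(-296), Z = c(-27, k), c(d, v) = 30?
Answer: 14402025/40500496 ≈ 0.35560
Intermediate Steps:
Z = 30
N = 3795/6364 (N = -150/(-215) + 30/(-296) = -150*(-1/215) + 30*(-1/296) = 30/43 - 15/148 = 3795/6364 ≈ 0.59632)
N² = (3795/6364)² = 14402025/40500496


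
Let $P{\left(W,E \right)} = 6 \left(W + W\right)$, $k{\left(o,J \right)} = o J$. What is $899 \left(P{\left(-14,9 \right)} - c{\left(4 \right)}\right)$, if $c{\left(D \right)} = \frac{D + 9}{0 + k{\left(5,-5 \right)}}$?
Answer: $- \frac{3764113}{25} \approx -1.5056 \cdot 10^{5}$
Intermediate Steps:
$k{\left(o,J \right)} = J o$
$c{\left(D \right)} = - \frac{9}{25} - \frac{D}{25}$ ($c{\left(D \right)} = \frac{D + 9}{0 - 25} = \frac{9 + D}{0 - 25} = \frac{9 + D}{-25} = \left(9 + D\right) \left(- \frac{1}{25}\right) = - \frac{9}{25} - \frac{D}{25}$)
$P{\left(W,E \right)} = 12 W$ ($P{\left(W,E \right)} = 6 \cdot 2 W = 12 W$)
$899 \left(P{\left(-14,9 \right)} - c{\left(4 \right)}\right) = 899 \left(12 \left(-14\right) - \left(- \frac{9}{25} - \frac{4}{25}\right)\right) = 899 \left(-168 - \left(- \frac{9}{25} - \frac{4}{25}\right)\right) = 899 \left(-168 - - \frac{13}{25}\right) = 899 \left(-168 + \frac{13}{25}\right) = 899 \left(- \frac{4187}{25}\right) = - \frac{3764113}{25}$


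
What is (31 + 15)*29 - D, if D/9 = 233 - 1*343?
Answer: 2324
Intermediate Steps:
D = -990 (D = 9*(233 - 1*343) = 9*(233 - 343) = 9*(-110) = -990)
(31 + 15)*29 - D = (31 + 15)*29 - 1*(-990) = 46*29 + 990 = 1334 + 990 = 2324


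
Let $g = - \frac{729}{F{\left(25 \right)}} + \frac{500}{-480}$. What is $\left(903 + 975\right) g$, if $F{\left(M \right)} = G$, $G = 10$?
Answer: $- \frac{2777249}{20} \approx -1.3886 \cdot 10^{5}$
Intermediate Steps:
$F{\left(M \right)} = 10$
$g = - \frac{8873}{120}$ ($g = - \frac{729}{10} + \frac{500}{-480} = \left(-729\right) \frac{1}{10} + 500 \left(- \frac{1}{480}\right) = - \frac{729}{10} - \frac{25}{24} = - \frac{8873}{120} \approx -73.942$)
$\left(903 + 975\right) g = \left(903 + 975\right) \left(- \frac{8873}{120}\right) = 1878 \left(- \frac{8873}{120}\right) = - \frac{2777249}{20}$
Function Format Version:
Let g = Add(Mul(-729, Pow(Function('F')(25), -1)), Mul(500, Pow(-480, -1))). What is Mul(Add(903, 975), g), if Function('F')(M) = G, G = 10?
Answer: Rational(-2777249, 20) ≈ -1.3886e+5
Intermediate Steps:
Function('F')(M) = 10
g = Rational(-8873, 120) (g = Add(Mul(-729, Pow(10, -1)), Mul(500, Pow(-480, -1))) = Add(Mul(-729, Rational(1, 10)), Mul(500, Rational(-1, 480))) = Add(Rational(-729, 10), Rational(-25, 24)) = Rational(-8873, 120) ≈ -73.942)
Mul(Add(903, 975), g) = Mul(Add(903, 975), Rational(-8873, 120)) = Mul(1878, Rational(-8873, 120)) = Rational(-2777249, 20)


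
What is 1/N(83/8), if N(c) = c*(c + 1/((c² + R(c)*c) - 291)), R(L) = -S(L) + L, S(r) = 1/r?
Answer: 157120/16891247 ≈ 0.0093019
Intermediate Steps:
R(L) = L - 1/L (R(L) = -1/L + L = L - 1/L)
N(c) = c*(c + 1/(-291 + c² + c*(c - 1/c))) (N(c) = c*(c + 1/((c² + (c - 1/c)*c) - 291)) = c*(c + 1/((c² + c*(c - 1/c)) - 291)) = c*(c + 1/(-291 + c² + c*(c - 1/c))))
1/N(83/8) = 1/((83/8)*(1 - 24236/8 + 2*(83/8)³)/(2*(-146 + (83/8)²))) = 1/((83*(⅛))*(1 - 24236/8 + 2*(83*(⅛))³)/(2*(-146 + (83*(⅛))²))) = 1/((½)*(83/8)*(1 - 292*83/8 + 2*(83/8)³)/(-146 + (83/8)²)) = 1/((½)*(83/8)*(1 - 6059/2 + 2*(571787/512))/(-146 + 6889/64)) = 1/((½)*(83/8)*(1 - 6059/2 + 571787/256)/(-2455/64)) = 1/((½)*(83/8)*(-64/2455)*(-203509/256)) = 1/(16891247/157120) = 157120/16891247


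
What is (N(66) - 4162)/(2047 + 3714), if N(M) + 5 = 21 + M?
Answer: -4080/5761 ≈ -0.70821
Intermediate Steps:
N(M) = 16 + M (N(M) = -5 + (21 + M) = 16 + M)
(N(66) - 4162)/(2047 + 3714) = ((16 + 66) - 4162)/(2047 + 3714) = (82 - 4162)/5761 = -4080*1/5761 = -4080/5761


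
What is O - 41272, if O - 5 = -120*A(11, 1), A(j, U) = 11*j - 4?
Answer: -55307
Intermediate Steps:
A(j, U) = -4 + 11*j
O = -14035 (O = 5 - 120*(-4 + 11*11) = 5 - 120*(-4 + 121) = 5 - 120*117 = 5 - 14040 = -14035)
O - 41272 = -14035 - 41272 = -55307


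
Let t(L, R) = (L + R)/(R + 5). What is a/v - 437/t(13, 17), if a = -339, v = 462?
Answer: -741973/2310 ≈ -321.20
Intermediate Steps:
t(L, R) = (L + R)/(5 + R)
a/v - 437/t(13, 17) = -339/462 - 437*(5 + 17)/(13 + 17) = -339*1/462 - 437/(30/22) = -113/154 - 437/((1/22)*30) = -113/154 - 437/15/11 = -113/154 - 437*11/15 = -113/154 - 4807/15 = -741973/2310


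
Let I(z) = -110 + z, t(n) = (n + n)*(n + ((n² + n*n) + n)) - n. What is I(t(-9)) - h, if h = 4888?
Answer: -7581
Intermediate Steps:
t(n) = -n + 2*n*(2*n + 2*n²) (t(n) = (2*n)*(n + ((n² + n²) + n)) - n = (2*n)*(n + (2*n² + n)) - n = (2*n)*(n + (n + 2*n²)) - n = (2*n)*(2*n + 2*n²) - n = 2*n*(2*n + 2*n²) - n = -n + 2*n*(2*n + 2*n²))
I(t(-9)) - h = (-110 - 9*(-1 + 4*(-9) + 4*(-9)²)) - 1*4888 = (-110 - 9*(-1 - 36 + 4*81)) - 4888 = (-110 - 9*(-1 - 36 + 324)) - 4888 = (-110 - 9*287) - 4888 = (-110 - 2583) - 4888 = -2693 - 4888 = -7581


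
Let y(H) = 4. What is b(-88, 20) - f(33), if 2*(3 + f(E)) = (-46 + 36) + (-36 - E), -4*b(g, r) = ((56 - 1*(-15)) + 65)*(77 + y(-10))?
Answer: -5423/2 ≈ -2711.5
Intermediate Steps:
b(g, r) = -2754 (b(g, r) = -((56 - 1*(-15)) + 65)*(77 + 4)/4 = -((56 + 15) + 65)*81/4 = -(71 + 65)*81/4 = -34*81 = -1/4*11016 = -2754)
f(E) = -26 - E/2 (f(E) = -3 + ((-46 + 36) + (-36 - E))/2 = -3 + (-10 + (-36 - E))/2 = -3 + (-46 - E)/2 = -3 + (-23 - E/2) = -26 - E/2)
b(-88, 20) - f(33) = -2754 - (-26 - 1/2*33) = -2754 - (-26 - 33/2) = -2754 - 1*(-85/2) = -2754 + 85/2 = -5423/2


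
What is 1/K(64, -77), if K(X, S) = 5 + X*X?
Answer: 1/4101 ≈ 0.00024384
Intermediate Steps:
K(X, S) = 5 + X²
1/K(64, -77) = 1/(5 + 64²) = 1/(5 + 4096) = 1/4101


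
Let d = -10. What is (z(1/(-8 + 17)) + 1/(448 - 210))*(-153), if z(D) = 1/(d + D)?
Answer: 18477/1246 ≈ 14.829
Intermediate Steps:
z(D) = 1/(-10 + D)
(z(1/(-8 + 17)) + 1/(448 - 210))*(-153) = (1/(-10 + 1/(-8 + 17)) + 1/(448 - 210))*(-153) = (1/(-10 + 1/9) + 1/238)*(-153) = (1/(-10 + ⅑) + 1/238)*(-153) = (1/(-89/9) + 1/238)*(-153) = (-9/89 + 1/238)*(-153) = -2053/21182*(-153) = 18477/1246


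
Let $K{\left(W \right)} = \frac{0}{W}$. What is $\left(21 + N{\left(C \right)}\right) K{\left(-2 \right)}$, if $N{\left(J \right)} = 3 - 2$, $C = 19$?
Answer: $0$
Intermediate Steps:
$K{\left(W \right)} = 0$
$N{\left(J \right)} = 1$ ($N{\left(J \right)} = 3 - 2 = 1$)
$\left(21 + N{\left(C \right)}\right) K{\left(-2 \right)} = \left(21 + 1\right) 0 = 22 \cdot 0 = 0$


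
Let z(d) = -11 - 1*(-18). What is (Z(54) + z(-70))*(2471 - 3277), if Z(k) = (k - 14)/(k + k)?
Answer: -160394/27 ≈ -5940.5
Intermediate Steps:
Z(k) = (-14 + k)/(2*k) (Z(k) = (-14 + k)/((2*k)) = (-14 + k)*(1/(2*k)) = (-14 + k)/(2*k))
z(d) = 7 (z(d) = -11 + 18 = 7)
(Z(54) + z(-70))*(2471 - 3277) = ((1/2)*(-14 + 54)/54 + 7)*(2471 - 3277) = ((1/2)*(1/54)*40 + 7)*(-806) = (10/27 + 7)*(-806) = (199/27)*(-806) = -160394/27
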